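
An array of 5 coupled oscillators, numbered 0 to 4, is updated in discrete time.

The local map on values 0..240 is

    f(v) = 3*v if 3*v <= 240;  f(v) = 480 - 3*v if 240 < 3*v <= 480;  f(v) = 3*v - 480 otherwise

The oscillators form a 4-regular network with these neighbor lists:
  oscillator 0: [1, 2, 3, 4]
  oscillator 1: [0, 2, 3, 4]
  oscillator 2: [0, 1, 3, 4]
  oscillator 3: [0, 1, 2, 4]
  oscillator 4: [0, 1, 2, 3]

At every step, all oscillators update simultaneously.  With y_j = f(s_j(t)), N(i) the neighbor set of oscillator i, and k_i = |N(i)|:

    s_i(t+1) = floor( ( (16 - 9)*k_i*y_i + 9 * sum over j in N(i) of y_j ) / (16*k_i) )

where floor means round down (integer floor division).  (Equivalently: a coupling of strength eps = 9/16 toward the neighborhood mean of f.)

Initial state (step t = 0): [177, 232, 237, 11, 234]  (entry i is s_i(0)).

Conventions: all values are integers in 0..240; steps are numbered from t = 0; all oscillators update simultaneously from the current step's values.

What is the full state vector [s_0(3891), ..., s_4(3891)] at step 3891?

Simulating step by step:
t=0: [177, 232, 237, 11, 234]
t=1: [121, 170, 174, 115, 171]
t=2: [84, 59, 62, 90, 60]
t=3: [205, 190, 193, 200, 191]
t=4: [115, 102, 104, 111, 103]
t=5: [151, 163, 161, 155, 162]
t=6: [16, 11, 9, 12, 10]
t=7: [38, 34, 32, 35, 33]
t=8: [106, 102, 101, 103, 101]
t=9: [169, 172, 173, 171, 173]
t=10: [32, 35, 36, 34, 36]
t=11: [101, 104, 105, 103, 105]
t=12: [171, 168, 167, 169, 167]
t=13: [27, 24, 23, 25, 23]
t=14: [75, 72, 71, 73, 71]
t=15: [219, 216, 215, 217, 215]
t=16: [171, 168, 167, 169, 167]

Answer: [219, 216, 215, 217, 215]
Key observation: The state at step 12, [171, 168, 167, 169, 167], reappears at step 16: the system is in a cycle of period 4 from step 12 on.  Therefore the state at step 3891 equals the state at step 12 + ((3891 - 12) mod 4) = 15, which is [219, 216, 215, 217, 215].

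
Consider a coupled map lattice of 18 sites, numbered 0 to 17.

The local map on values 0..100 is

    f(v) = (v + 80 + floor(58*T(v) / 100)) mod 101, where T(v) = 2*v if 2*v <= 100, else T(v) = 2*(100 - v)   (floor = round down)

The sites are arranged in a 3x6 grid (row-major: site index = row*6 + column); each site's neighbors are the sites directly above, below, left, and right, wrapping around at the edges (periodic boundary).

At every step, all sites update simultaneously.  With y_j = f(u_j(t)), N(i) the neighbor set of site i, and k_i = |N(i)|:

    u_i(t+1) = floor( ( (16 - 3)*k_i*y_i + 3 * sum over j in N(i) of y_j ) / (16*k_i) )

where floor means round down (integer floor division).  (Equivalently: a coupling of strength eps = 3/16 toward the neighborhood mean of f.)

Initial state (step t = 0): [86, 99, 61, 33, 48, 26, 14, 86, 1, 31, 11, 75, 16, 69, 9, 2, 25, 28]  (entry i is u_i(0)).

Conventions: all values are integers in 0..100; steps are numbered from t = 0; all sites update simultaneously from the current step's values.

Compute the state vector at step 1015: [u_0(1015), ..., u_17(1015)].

Simulating step by step:
t=0: [86, 99, 61, 33, 48, 26, 14, 86, 1, 31, 11, 75, 16, 69, 9, 2, 25, 28]
t=1: [72, 79, 83, 54, 72, 41, 19, 77, 81, 46, 13, 71, 20, 80, 96, 78, 36, 39]
t=2: [76, 82, 81, 85, 77, 69, 28, 79, 81, 75, 19, 74, 29, 79, 79, 80, 56, 61]
t=3: [78, 81, 81, 81, 79, 83, 45, 79, 82, 79, 31, 78, 46, 80, 82, 82, 82, 82]
t=4: [81, 82, 81, 81, 80, 81, 76, 81, 81, 80, 51, 79, 78, 81, 81, 81, 79, 80]
t=5: [81, 81, 81, 82, 82, 82, 82, 81, 82, 82, 85, 82, 82, 81, 82, 82, 82, 82]
t=6: [81, 82, 81, 81, 81, 81, 81, 81, 81, 81, 81, 81, 81, 81, 81, 81, 81, 81]
t=7: [81, 81, 81, 82, 82, 82, 82, 81, 82, 82, 82, 82, 82, 81, 82, 82, 82, 82]
t=8: [81, 82, 81, 81, 81, 81, 81, 81, 81, 81, 81, 81, 81, 81, 81, 81, 81, 81]

Answer: [81, 81, 81, 82, 82, 82, 82, 81, 82, 82, 82, 82, 82, 81, 82, 82, 82, 82]
Key observation: The state at step 6, [81, 82, 81, 81, 81, 81, 81, 81, 81, 81, 81, 81, 81, 81, 81, 81, 81, 81], reappears at step 8: the system is in a cycle of period 2 from step 6 on.  Therefore the state at step 1015 equals the state at step 6 + ((1015 - 6) mod 2) = 7, which is [81, 81, 81, 82, 82, 82, 82, 81, 82, 82, 82, 82, 82, 81, 82, 82, 82, 82].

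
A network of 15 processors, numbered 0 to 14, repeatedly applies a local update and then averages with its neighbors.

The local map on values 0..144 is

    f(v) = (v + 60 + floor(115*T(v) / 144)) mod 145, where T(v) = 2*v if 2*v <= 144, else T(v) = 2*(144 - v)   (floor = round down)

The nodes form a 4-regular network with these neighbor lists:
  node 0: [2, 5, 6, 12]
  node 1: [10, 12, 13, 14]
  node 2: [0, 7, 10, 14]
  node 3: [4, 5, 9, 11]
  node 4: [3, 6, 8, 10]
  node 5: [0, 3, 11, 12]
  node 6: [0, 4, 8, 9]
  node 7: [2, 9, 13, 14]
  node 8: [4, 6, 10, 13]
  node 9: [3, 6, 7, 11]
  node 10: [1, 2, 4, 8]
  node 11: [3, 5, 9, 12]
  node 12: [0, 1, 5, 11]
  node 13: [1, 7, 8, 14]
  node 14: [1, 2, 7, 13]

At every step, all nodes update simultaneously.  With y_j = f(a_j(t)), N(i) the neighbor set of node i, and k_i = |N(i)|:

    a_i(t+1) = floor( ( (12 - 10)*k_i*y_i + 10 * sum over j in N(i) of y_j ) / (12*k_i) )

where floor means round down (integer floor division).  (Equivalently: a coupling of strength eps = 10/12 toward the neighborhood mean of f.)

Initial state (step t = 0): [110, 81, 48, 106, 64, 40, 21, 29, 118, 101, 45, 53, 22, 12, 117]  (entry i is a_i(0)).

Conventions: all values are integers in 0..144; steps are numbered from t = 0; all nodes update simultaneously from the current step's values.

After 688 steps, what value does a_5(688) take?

Answer: a_5(688) = 91
Key observation: The state at step 5, [90, 90, 90, 90, 90, 90, 90, 90, 90, 90, 90, 90, 90, 90, 90], reappears at step 7: the system is in a cycle of period 2 from step 5 on.  Therefore the state at step 688 equals the state at step 5 + ((688 - 5) mod 2) = 6, which is [91, 91, 91, 91, 91, 91, 91, 91, 91, 91, 91, 91, 91, 91, 91].

Derivation:
t=0: [110, 81, 48, 106, 64, 40, 21, 29, 118, 101, 45, 53, 22, 12, 117]
t=1: [73, 81, 73, 62, 76, 71, 85, 82, 78, 93, 65, 71, 70, 94, 87]
t=2: [98, 91, 94, 93, 89, 94, 96, 93, 92, 90, 95, 91, 98, 94, 94]
t=3: [87, 87, 87, 89, 88, 87, 89, 88, 88, 89, 89, 88, 88, 89, 88]
t=4: [92, 91, 92, 91, 91, 92, 91, 91, 91, 91, 92, 91, 92, 92, 92]
t=5: [90, 90, 90, 90, 90, 90, 90, 90, 90, 90, 90, 90, 90, 90, 90]
t=6: [91, 91, 91, 91, 91, 91, 91, 91, 91, 91, 91, 91, 91, 91, 91]
t=7: [90, 90, 90, 90, 90, 90, 90, 90, 90, 90, 90, 90, 90, 90, 90]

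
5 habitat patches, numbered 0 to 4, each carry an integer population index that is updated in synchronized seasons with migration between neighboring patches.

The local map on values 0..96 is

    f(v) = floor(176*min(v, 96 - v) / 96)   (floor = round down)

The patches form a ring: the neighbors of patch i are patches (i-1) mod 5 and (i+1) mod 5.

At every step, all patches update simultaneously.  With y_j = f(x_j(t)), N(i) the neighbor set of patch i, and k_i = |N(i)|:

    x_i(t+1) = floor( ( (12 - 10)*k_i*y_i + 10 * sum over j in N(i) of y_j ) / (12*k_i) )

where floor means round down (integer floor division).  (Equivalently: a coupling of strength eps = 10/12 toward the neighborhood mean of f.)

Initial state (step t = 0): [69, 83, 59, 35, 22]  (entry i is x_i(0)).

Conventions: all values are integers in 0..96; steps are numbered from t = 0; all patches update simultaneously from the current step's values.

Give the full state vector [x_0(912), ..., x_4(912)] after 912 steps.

Answer: [85, 86, 86, 85, 87]
Key observation: The state at step 21, [57, 58, 58, 57, 59], reappears at step 27: the system is in a cycle of period 6 from step 21 on.  Therefore the state at step 912 equals the state at step 21 + ((912 - 21) mod 6) = 24, which is [85, 86, 86, 85, 87].

Derivation:
t=0: [69, 83, 59, 35, 22]
t=1: [34, 52, 47, 55, 53]
t=2: [76, 75, 78, 80, 70]
t=3: [41, 35, 33, 38, 34]
t=4: [65, 66, 65, 62, 70]
t=5: [51, 55, 58, 53, 57]
t=6: [74, 75, 75, 71, 78]
t=7: [36, 38, 40, 37, 40]
t=8: [70, 69, 68, 72, 67]
t=9: [50, 49, 47, 50, 46]
t=10: [84, 85, 85, 84, 84]
t=11: [21, 20, 20, 21, 22]
t=12: [38, 36, 36, 38, 38]
t=13: [67, 67, 67, 67, 69]
t=14: [51, 53, 53, 51, 52]
t=15: [79, 79, 79, 79, 81]
t=16: [29, 31, 31, 29, 30]
t=17: [55, 54, 54, 55, 53]
t=18: [77, 76, 76, 77, 75]
t=19: [36, 35, 35, 36, 34]
t=20: [63, 64, 64, 63, 65]
t=21: [57, 58, 58, 57, 59]
t=22: [68, 69, 69, 68, 70]
t=23: [48, 49, 49, 48, 50]
t=24: [85, 86, 86, 85, 87]
t=25: [17, 18, 18, 17, 19]
t=26: [33, 32, 32, 33, 31]
t=27: [57, 58, 58, 57, 59]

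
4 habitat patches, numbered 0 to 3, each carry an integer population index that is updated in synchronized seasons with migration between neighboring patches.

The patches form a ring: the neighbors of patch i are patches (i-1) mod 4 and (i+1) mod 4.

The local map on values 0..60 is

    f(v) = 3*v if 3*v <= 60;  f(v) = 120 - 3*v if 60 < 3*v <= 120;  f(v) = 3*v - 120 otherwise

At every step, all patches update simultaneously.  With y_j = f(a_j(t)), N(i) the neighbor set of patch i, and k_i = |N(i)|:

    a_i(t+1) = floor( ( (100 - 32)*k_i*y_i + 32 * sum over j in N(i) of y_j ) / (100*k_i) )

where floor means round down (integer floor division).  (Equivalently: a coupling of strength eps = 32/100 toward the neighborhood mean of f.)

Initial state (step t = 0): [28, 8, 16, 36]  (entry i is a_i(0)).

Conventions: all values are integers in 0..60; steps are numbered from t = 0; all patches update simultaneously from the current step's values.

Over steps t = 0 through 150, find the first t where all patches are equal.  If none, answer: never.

Simulating step by step:
t=0: [28, 8, 16, 36]  (not all equal)
t=1: [30, 29, 38, 21]  (not all equal)
t=2: [34, 28, 18, 44]  (not all equal)
t=3: [19, 36, 44, 19]  (not all equal)
t=4: [49, 19, 19, 49]  (not all equal)
t=5: [31, 52, 52, 31]  (not all equal)
t=6: [28, 34, 34, 28]  (not all equal)
t=7: [33, 20, 20, 33]  (not all equal)
t=8: [27, 53, 53, 27]  (not all equal)
t=9: [39, 39, 39, 39]  (all equal)

Answer: 9
Key observation: Synchronization is absorbing here: once all patches are equal they stay equal, and step 9 is the first all-equal step.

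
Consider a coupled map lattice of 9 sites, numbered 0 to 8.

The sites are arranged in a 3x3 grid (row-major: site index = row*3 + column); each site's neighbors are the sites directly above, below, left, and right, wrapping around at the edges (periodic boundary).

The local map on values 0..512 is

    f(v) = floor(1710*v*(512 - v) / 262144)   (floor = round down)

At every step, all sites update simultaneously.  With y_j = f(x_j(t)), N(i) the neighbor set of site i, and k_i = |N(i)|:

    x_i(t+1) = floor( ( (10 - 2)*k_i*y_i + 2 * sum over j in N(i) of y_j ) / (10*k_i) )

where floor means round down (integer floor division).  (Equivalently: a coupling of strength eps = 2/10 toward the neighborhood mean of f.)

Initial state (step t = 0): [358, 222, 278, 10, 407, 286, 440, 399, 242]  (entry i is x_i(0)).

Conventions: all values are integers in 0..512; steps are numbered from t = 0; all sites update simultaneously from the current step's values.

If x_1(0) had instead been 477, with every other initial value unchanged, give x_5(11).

Answer: x_5(11) = 417
Key observation: This trace re-runs the system from the modified initial state.

Derivation:
t=0: [358, 477, 278, 10, 407, 286, 440, 399, 242]
t=1: [325, 154, 404, 88, 265, 394, 220, 286, 408]
t=2: [382, 363, 293, 271, 407, 303, 402, 410, 292]
t=3: [332, 346, 409, 405, 295, 407, 302, 284, 404]
t=4: [378, 374, 285, 300, 401, 285, 399, 412, 296]
t=5: [337, 334, 412, 398, 304, 414, 306, 281, 403]
t=6: [375, 383, 280, 309, 398, 274, 398, 413, 297]
t=7: [340, 323, 413, 394, 307, 417, 307, 279, 403]
t=8: [373, 392, 278, 315, 397, 269, 397, 414, 296]
t=9: [341, 310, 413, 391, 307, 417, 308, 277, 404]
t=10: [373, 400, 279, 319, 397, 269, 397, 414, 295]
t=11: [341, 299, 412, 388, 306, 417, 308, 276, 404]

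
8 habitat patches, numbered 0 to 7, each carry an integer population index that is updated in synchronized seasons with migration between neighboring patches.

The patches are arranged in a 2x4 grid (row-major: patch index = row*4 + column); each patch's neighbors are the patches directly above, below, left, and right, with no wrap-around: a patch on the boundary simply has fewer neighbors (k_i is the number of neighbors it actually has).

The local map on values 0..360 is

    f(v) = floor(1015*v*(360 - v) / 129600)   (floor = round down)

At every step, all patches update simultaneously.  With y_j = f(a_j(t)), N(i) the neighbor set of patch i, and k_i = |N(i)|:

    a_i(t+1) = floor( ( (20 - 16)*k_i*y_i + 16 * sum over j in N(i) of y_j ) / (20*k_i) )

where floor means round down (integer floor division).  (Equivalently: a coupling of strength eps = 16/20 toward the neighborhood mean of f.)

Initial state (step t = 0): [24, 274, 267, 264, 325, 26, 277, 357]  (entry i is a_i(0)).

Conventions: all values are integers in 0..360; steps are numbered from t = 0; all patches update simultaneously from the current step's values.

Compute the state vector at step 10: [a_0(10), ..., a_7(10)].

Answer: [230, 230, 230, 231, 230, 230, 231, 231]

Derivation:
t=0: [24, 274, 267, 264, 325, 26, 277, 357]
t=1: [121, 123, 188, 120, 70, 134, 108, 152]
t=2: [199, 236, 228, 245, 216, 207, 239, 224]
t=3: [238, 241, 227, 233, 247, 235, 237, 226]
t=4: [222, 229, 229, 235, 226, 224, 233, 231]
t=5: [236, 236, 232, 232, 238, 234, 234, 231]
t=6: [228, 230, 230, 232, 229, 228, 231, 231]
t=7: [234, 234, 233, 233, 234, 233, 233, 232]
t=8: [230, 230, 230, 231, 230, 230, 231, 231]
t=9: [234, 234, 233, 233, 234, 233, 233, 233]
t=10: [230, 230, 230, 231, 230, 230, 231, 231]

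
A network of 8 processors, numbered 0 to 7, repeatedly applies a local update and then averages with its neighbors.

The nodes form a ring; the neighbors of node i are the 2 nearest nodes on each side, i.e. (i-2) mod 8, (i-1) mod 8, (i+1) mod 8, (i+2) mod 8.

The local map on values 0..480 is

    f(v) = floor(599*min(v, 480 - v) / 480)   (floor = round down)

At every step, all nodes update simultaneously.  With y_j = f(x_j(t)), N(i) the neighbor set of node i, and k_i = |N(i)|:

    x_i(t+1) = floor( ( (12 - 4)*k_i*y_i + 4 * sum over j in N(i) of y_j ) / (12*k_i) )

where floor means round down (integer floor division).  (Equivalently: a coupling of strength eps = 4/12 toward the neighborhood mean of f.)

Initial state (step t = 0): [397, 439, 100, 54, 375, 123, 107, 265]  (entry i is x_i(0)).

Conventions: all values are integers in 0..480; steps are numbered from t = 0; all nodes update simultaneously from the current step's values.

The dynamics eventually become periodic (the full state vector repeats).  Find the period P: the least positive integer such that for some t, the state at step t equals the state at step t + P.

Answer: 8
Key observation: The state at step 19, [297, 297, 297, 297, 297, 297, 297, 297], reappears at step 27 — and no state repeats earlier — so the cycle the system enters has period 8.

Derivation:
t=0: [397, 439, 100, 54, 375, 123, 107, 265]
t=1: [116, 80, 112, 82, 127, 151, 143, 215]
t=2: [153, 120, 134, 116, 155, 184, 181, 229]
t=3: [195, 164, 167, 157, 192, 223, 224, 256]
t=4: [242, 213, 212, 207, 239, 268, 272, 269]
t=5: [285, 266, 269, 262, 285, 265, 266, 265]
t=6: [250, 265, 260, 268, 251, 266, 263, 265]
t=7: [281, 269, 274, 267, 279, 268, 272, 269]
t=8: [252, 261, 256, 262, 253, 262, 258, 261]
t=9: [281, 274, 278, 273, 280, 273, 277, 274]
t=10: [250, 255, 252, 256, 251, 256, 253, 256]
t=11: [285, 280, 283, 280, 283, 279, 282, 280]
t=12: [244, 248, 245, 248, 245, 249, 246, 248]
t=13: [292, 289, 292, 289, 292, 288, 291, 289]
t=14: [234, 237, 234, 237, 234, 238, 235, 237]
t=15: [292, 294, 292, 294, 292, 295, 293, 294]
t=16: [233, 232, 233, 232, 233, 230, 232, 232]
t=17: [289, 289, 289, 289, 289, 287, 289, 288]
t=18: [238, 238, 238, 238, 238, 239, 238, 238]
t=19: [297, 297, 297, 297, 297, 297, 297, 297]
t=20: [228, 228, 228, 228, 228, 228, 228, 228]
t=21: [284, 284, 284, 284, 284, 284, 284, 284]
t=22: [244, 244, 244, 244, 244, 244, 244, 244]
t=23: [294, 294, 294, 294, 294, 294, 294, 294]
t=24: [232, 232, 232, 232, 232, 232, 232, 232]
t=25: [289, 289, 289, 289, 289, 289, 289, 289]
t=26: [238, 238, 238, 238, 238, 238, 238, 238]
t=27: [297, 297, 297, 297, 297, 297, 297, 297]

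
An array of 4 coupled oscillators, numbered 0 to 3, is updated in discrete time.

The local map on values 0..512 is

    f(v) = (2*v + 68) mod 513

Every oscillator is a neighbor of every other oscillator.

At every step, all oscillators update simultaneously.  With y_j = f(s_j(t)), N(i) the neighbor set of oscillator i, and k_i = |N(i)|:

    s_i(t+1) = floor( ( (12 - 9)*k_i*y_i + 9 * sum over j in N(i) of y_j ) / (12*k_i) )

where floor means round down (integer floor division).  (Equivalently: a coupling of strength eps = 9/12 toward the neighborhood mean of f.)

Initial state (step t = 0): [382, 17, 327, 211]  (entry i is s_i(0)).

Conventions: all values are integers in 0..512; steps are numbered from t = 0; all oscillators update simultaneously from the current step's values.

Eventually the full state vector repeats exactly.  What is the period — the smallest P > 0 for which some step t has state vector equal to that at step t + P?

Simulating step by step:
t=0: [382, 17, 327, 211]
t=1: [280, 280, 280, 280]
t=2: [115, 115, 115, 115]
t=3: [298, 298, 298, 298]
t=4: [151, 151, 151, 151]
t=5: [370, 370, 370, 370]
t=6: [295, 295, 295, 295]
t=7: [145, 145, 145, 145]
t=8: [358, 358, 358, 358]
t=9: [271, 271, 271, 271]
t=10: [97, 97, 97, 97]
t=11: [262, 262, 262, 262]
t=12: [79, 79, 79, 79]
t=13: [226, 226, 226, 226]
t=14: [7, 7, 7, 7]
t=15: [82, 82, 82, 82]
t=16: [232, 232, 232, 232]
t=17: [19, 19, 19, 19]
t=18: [106, 106, 106, 106]
t=19: [280, 280, 280, 280]

Answer: 18
Key observation: The state at step 1, [280, 280, 280, 280], reappears at step 19 — and no state repeats earlier — so the cycle the system enters has period 18.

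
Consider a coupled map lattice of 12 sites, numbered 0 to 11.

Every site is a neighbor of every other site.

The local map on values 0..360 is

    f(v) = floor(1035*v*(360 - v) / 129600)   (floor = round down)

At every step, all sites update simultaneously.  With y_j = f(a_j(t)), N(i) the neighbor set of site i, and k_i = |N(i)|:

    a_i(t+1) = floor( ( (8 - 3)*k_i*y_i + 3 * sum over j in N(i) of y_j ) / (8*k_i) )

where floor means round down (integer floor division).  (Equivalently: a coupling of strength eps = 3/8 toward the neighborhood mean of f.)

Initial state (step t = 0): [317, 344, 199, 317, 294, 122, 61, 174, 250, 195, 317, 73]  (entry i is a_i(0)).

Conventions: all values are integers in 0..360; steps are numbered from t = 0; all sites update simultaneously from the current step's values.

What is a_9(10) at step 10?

Answer: a_9(10) = 237

Derivation:
t=0: [317, 344, 199, 317, 294, 122, 61, 174, 250, 195, 317, 73]
t=1: [133, 95, 220, 133, 160, 206, 155, 222, 199, 221, 133, 168]
t=2: [242, 218, 244, 242, 250, 249, 249, 244, 250, 244, 242, 251]
t=3: [226, 238, 225, 226, 221, 222, 222, 225, 221, 225, 226, 221]
t=4: [241, 235, 241, 241, 243, 243, 243, 241, 243, 241, 241, 243]
t=5: [228, 231, 228, 228, 227, 227, 227, 228, 227, 228, 228, 227]
t=6: [240, 238, 240, 240, 240, 240, 240, 240, 240, 240, 240, 240]
t=7: [230, 230, 230, 230, 230, 230, 230, 230, 230, 230, 230, 230]
t=8: [238, 238, 238, 238, 238, 238, 238, 238, 238, 238, 238, 238]
t=9: [231, 231, 231, 231, 231, 231, 231, 231, 231, 231, 231, 231]
t=10: [237, 237, 237, 237, 237, 237, 237, 237, 237, 237, 237, 237]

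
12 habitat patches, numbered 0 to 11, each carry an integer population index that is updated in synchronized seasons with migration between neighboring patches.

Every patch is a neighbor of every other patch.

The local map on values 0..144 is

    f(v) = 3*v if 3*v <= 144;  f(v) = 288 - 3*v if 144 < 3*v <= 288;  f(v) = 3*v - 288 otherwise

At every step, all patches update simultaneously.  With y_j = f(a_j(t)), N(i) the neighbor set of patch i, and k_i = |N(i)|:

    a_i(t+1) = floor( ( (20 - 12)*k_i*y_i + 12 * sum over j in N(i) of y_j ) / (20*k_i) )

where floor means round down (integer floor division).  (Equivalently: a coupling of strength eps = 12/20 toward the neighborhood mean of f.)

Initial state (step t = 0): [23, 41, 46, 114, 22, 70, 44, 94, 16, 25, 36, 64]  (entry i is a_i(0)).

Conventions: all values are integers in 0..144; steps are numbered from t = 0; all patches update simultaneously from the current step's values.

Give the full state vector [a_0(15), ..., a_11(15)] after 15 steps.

Simulating step by step:
t=0: [23, 41, 46, 114, 22, 70, 44, 94, 16, 25, 36, 64]
t=1: [78, 96, 101, 72, 76, 81, 99, 56, 70, 80, 91, 87]
t=2: [48, 29, 34, 54, 50, 45, 32, 71, 56, 46, 34, 38]
t=3: [124, 105, 110, 118, 122, 121, 108, 101, 116, 122, 110, 114]
t=4: [64, 45, 50, 58, 62, 61, 48, 41, 56, 62, 50, 54]
t=5: [111, 125, 126, 118, 113, 114, 128, 121, 120, 113, 126, 122]
t=6: [62, 76, 77, 69, 64, 65, 79, 72, 71, 64, 77, 73]
t=7: [84, 70, 69, 77, 82, 81, 67, 74, 75, 82, 69, 73]
t=8: [53, 67, 68, 60, 55, 56, 70, 63, 62, 55, 68, 64]
t=9: [111, 97, 96, 104, 109, 108, 94, 101, 102, 109, 96, 100]
t=10: [28, 13, 12, 21, 26, 25, 15, 18, 19, 26, 12, 17]
t=11: [66, 51, 50, 59, 64, 63, 53, 56, 57, 64, 50, 55]
t=12: [107, 122, 123, 114, 109, 110, 120, 117, 116, 109, 123, 118]
t=13: [50, 65, 66, 57, 52, 53, 63, 60, 59, 52, 66, 61]
t=14: [120, 105, 104, 113, 118, 117, 107, 110, 111, 118, 104, 109]
t=15: [54, 39, 38, 47, 52, 51, 41, 44, 45, 52, 38, 43]

Answer: [54, 39, 38, 47, 52, 51, 41, 44, 45, 52, 38, 43]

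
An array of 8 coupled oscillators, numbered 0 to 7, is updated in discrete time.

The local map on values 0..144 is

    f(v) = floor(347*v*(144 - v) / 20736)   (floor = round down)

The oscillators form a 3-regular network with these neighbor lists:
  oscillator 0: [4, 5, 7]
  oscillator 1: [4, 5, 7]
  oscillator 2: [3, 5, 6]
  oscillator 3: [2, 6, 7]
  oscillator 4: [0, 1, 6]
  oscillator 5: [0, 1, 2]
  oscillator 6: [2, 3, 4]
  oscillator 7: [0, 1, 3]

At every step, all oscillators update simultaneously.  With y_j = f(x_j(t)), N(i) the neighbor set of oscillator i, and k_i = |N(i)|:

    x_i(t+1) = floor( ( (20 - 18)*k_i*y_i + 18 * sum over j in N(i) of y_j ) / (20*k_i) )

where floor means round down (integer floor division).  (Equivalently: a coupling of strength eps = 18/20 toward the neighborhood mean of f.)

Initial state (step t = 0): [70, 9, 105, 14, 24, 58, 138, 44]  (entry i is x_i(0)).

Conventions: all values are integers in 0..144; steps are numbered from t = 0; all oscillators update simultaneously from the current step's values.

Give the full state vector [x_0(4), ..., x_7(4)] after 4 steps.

Answer: [83, 83, 83, 83, 83, 83, 83, 83]

Derivation:
t=0: [70, 9, 105, 14, 24, 58, 138, 44]
t=1: [69, 63, 44, 49, 40, 60, 45, 48]
t=2: [77, 77, 77, 74, 80, 81, 73, 82]
t=3: [85, 85, 85, 85, 85, 85, 85, 85]
t=4: [83, 83, 83, 83, 83, 83, 83, 83]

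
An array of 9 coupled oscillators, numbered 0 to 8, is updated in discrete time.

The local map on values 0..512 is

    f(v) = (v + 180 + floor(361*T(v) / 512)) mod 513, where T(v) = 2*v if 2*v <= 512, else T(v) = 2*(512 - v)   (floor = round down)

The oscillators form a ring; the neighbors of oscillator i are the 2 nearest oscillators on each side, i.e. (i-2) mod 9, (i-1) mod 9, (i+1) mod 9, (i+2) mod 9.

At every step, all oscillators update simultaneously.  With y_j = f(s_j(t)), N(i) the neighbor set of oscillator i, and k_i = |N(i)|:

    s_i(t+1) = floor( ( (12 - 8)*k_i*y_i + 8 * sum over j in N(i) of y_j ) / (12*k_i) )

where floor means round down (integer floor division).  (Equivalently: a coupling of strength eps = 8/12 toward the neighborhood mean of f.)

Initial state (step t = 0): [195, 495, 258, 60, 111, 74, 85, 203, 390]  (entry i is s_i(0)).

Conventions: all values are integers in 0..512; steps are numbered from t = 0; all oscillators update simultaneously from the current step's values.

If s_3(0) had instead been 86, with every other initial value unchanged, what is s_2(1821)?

Simulating step by step:
t=0: [195, 495, 258, 86, 111, 74, 85, 203, 390]
t=1: [187, 234, 286, 341, 384, 348, 326, 236, 219]
t=2: [194, 215, 228, 246, 247, 243, 236, 213, 204]
t=3: [167, 189, 212, 238, 247, 240, 220, 189, 175]
t=4: [107, 136, 174, 214, 230, 218, 185, 140, 114]
t=5: [320, 362, 253, 228, 169, 150, 182, 200, 328]
t=6: [238, 247, 223, 175, 128, 100, 119, 157, 209]
t=7: [193, 204, 247, 258, 359, 321, 342, 231, 225]
t=8: [186, 200, 223, 247, 255, 251, 237, 215, 196]
t=9: [151, 169, 202, 238, 256, 251, 225, 188, 160]
t=10: [76, 103, 155, 210, 240, 232, 190, 133, 89]
t=11: [348, 304, 214, 214, 175, 249, 268, 351, 367]
t=12: [236, 229, 190, 194, 181, 221, 232, 253, 251]
t=13: [226, 200, 156, 152, 148, 189, 216, 247, 249]
t=14: [190, 141, 83, 67, 71, 124, 174, 218, 223]
t=15: [171, 176, 263, 316, 331, 321, 232, 212, 136]
t=16: [202, 218, 207, 233, 254, 238, 274, 237, 264]
t=17: [196, 201, 197, 222, 244, 250, 264, 237, 236]
t=18: [173, 169, 171, 203, 233, 252, 259, 233, 213]
t=19: [121, 107, 116, 161, 207, 240, 245, 212, 171]
t=20: [349, 323, 341, 236, 224, 190, 196, 234, 250]
t=21: [249, 251, 240, 217, 193, 176, 184, 206, 234]
t=22: [240, 245, 225, 186, 150, 129, 139, 170, 211]
t=23: [201, 209, 177, 202, 145, 200, 128, 177, 155]
t=24: [116, 129, 112, 122, 152, 174, 212, 169, 163]
t=25: [331, 403, 392, 334, 208, 155, 101, 154, 219]
t=26: [198, 228, 225, 193, 213, 160, 214, 164, 220]
t=27: [162, 185, 181, 153, 155, 110, 142, 116, 166]
t=28: [142, 81, 75, 128, 112, 238, 171, 249, 128]
t=29: [251, 349, 340, 400, 344, 293, 267, 225, 284]
t=30: [252, 251, 247, 242, 252, 249, 259, 251, 258]
t=31: [272, 268, 265, 262, 268, 268, 276, 274, 277]
t=32: [277, 278, 279, 279, 278, 278, 276, 276, 276]
t=33: [274, 274, 274, 274, 274, 274, 274, 274, 274]
t=34: [276, 276, 276, 276, 276, 276, 276, 276, 276]
t=35: [275, 275, 275, 275, 275, 275, 275, 275, 275]
t=36: [276, 276, 276, 276, 276, 276, 276, 276, 276]

Answer: s_2(1821) = 275
Key observation: The state at step 34, [276, 276, 276, 276, 276, 276, 276, 276, 276], reappears at step 36: the system is in a cycle of period 2 from step 34 on.  Therefore the state at step 1821 equals the state at step 34 + ((1821 - 34) mod 2) = 35, which is [275, 275, 275, 275, 275, 275, 275, 275, 275].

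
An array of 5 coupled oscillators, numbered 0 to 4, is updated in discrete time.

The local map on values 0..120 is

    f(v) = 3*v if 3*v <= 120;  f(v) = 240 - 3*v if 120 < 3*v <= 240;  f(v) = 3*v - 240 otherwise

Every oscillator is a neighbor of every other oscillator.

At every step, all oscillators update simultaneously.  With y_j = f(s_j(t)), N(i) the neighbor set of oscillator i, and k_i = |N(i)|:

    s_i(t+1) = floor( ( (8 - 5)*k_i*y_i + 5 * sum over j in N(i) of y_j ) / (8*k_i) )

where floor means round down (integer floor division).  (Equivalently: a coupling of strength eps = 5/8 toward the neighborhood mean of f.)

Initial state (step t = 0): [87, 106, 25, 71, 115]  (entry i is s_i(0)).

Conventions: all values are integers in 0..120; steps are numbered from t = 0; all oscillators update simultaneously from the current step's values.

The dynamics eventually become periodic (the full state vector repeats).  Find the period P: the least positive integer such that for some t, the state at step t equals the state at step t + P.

Answer: 4
Key observation: The state at step 10, [10, 9, 9, 10, 9], reappears at step 14 — and no state repeats earlier — so the cycle the system enters has period 4.

Derivation:
t=0: [87, 106, 25, 71, 115]
t=1: [52, 64, 64, 53, 70]
t=2: [63, 55, 55, 63, 52]
t=3: [63, 68, 68, 63, 70]
t=4: [43, 39, 39, 43, 38]
t=5: [113, 114, 114, 113, 114]
t=6: [100, 101, 101, 100, 101]
t=7: [61, 62, 62, 61, 62]
t=8: [55, 54, 54, 55, 54]
t=9: [76, 77, 77, 76, 77]
t=10: [10, 9, 9, 10, 9]
t=11: [28, 27, 27, 28, 27]
t=12: [82, 81, 81, 82, 81]
t=13: [4, 3, 3, 4, 3]
t=14: [10, 9, 9, 10, 9]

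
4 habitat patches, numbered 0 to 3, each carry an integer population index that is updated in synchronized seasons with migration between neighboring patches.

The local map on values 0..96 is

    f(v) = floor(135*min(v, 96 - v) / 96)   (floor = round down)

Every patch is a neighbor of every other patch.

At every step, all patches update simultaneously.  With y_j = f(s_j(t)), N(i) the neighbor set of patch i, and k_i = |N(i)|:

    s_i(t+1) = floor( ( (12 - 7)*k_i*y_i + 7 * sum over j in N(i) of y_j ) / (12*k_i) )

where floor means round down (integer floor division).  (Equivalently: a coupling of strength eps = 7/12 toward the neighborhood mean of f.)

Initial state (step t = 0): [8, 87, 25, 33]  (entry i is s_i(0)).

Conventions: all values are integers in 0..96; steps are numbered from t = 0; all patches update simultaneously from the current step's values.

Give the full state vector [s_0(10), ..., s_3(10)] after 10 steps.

Simulating step by step:
t=0: [8, 87, 25, 33]
t=1: [22, 22, 28, 30]
t=2: [34, 34, 36, 36]
t=3: [48, 48, 48, 48]
t=4: [67, 67, 67, 67]
t=5: [40, 40, 40, 40]
t=6: [56, 56, 56, 56]
t=7: [56, 56, 56, 56]
t=8: [56, 56, 56, 56]
t=9: [56, 56, 56, 56]
t=10: [56, 56, 56, 56]

Answer: [56, 56, 56, 56]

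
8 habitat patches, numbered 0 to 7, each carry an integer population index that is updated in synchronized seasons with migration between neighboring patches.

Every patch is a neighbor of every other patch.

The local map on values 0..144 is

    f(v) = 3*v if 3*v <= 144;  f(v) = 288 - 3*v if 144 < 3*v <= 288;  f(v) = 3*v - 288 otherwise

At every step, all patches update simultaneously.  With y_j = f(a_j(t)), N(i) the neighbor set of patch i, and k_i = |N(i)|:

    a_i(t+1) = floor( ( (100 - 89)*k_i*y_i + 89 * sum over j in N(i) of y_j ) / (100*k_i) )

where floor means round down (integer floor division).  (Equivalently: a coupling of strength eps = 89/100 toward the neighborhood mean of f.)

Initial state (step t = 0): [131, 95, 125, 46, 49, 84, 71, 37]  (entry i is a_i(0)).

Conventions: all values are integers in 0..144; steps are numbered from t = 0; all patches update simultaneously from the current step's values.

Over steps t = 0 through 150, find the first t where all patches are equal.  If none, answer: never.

Simulating step by step:
t=0: [131, 95, 125, 46, 49, 84, 71, 37]  (not all equal)
t=1: [86, 88, 87, 86, 86, 87, 87, 86]  (not all equal)
t=2: [28, 28, 28, 28, 28, 28, 28, 28]  (all equal)

Answer: 2
Key observation: Synchronization is absorbing here: once all patches are equal they stay equal, and step 2 is the first all-equal step.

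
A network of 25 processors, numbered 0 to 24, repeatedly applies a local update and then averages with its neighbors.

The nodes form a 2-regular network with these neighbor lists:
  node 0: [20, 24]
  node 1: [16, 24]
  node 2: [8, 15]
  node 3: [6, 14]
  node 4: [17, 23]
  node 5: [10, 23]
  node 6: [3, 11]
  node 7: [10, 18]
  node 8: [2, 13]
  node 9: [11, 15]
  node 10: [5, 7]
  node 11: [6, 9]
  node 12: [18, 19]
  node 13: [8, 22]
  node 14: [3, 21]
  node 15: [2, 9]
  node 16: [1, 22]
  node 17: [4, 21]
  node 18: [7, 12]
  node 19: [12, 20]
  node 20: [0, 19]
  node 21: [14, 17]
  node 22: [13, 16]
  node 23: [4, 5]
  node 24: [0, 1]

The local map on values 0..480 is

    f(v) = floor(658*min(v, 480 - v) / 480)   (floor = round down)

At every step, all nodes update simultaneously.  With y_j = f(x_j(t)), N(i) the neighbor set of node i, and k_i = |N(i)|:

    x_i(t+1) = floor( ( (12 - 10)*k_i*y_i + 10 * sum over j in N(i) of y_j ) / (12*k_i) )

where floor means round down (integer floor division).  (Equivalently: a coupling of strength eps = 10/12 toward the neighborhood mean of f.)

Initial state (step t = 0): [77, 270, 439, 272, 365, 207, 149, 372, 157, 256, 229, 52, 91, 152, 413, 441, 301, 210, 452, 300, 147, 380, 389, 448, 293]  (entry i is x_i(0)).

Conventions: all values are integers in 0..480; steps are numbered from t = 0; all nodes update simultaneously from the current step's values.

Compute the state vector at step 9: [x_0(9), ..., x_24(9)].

Simulating step by step:
t=0: [77, 270, 439, 272, 365, 207, 149, 372, 157, 256, 229, 52, 91, 152, 413, 441, 301, 210, 452, 300, 147, 380, 389, 448, 293]
t=1: [207, 256, 121, 170, 163, 195, 182, 170, 145, 102, 231, 224, 139, 175, 191, 160, 212, 170, 119, 176, 179, 180, 209, 190, 206]
t=2: [266, 289, 201, 251, 242, 284, 266, 238, 201, 242, 261, 212, 200, 241, 243, 163, 295, 234, 203, 221, 259, 246, 268, 247, 292]
t=3: [281, 256, 253, 309, 320, 302, 300, 295, 296, 268, 297, 306, 287, 289, 317, 287, 271, 322, 296, 290, 298, 321, 290, 300, 273]
t=4: [267, 288, 266, 234, 229, 247, 237, 251, 280, 257, 248, 263, 257, 256, 225, 294, 283, 217, 257, 257, 263, 219, 271, 233, 288]
t=5: [281, 265, 268, 316, 308, 318, 311, 311, 295, 280, 316, 311, 305, 284, 309, 291, 273, 304, 308, 301, 297, 302, 288, 316, 274]
t=6: [267, 284, 261, 231, 232, 223, 228, 229, 274, 249, 226, 248, 239, 259, 234, 278, 279, 239, 235, 244, 257, 238, 273, 227, 282]
t=7: [288, 272, 282, 316, 318, 309, 316, 315, 297, 300, 309, 314, 323, 285, 320, 302, 275, 322, 320, 317, 306, 323, 287, 311, 278]
t=8: [258, 279, 251, 221, 223, 232, 225, 226, 265, 237, 230, 233, 220, 258, 219, 256, 275, 218, 220, 225, 242, 217, 272, 228, 274]
t=9: [304, 280, 302, 303, 305, 314, 310, 308, 306, 314, 313, 316, 303, 291, 299, 316, 280, 300, 304, 312, 309, 298, 291, 311, 288]

Answer: [304, 280, 302, 303, 305, 314, 310, 308, 306, 314, 313, 316, 303, 291, 299, 316, 280, 300, 304, 312, 309, 298, 291, 311, 288]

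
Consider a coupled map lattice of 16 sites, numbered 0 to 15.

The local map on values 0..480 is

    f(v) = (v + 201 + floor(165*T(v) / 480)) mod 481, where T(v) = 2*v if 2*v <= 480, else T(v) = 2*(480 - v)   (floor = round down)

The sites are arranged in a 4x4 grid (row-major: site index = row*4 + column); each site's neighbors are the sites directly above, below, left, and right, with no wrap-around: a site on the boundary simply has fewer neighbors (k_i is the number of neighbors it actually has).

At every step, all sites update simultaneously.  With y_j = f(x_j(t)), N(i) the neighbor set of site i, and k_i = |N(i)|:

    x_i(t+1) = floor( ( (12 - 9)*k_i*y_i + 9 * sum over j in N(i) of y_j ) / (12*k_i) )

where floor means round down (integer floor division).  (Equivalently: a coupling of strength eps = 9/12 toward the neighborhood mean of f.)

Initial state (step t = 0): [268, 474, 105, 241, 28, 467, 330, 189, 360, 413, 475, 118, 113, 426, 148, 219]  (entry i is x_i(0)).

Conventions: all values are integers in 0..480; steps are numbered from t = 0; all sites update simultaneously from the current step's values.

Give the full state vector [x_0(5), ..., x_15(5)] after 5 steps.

Simulating step by step:
t=0: [268, 474, 105, 241, 28, 467, 330, 189, 360, 413, 475, 118, 113, 426, 148, 219]
t=1: [200, 226, 213, 187, 184, 194, 189, 179, 245, 183, 271, 181, 227, 300, 230, 341]
t=2: [63, 71, 63, 46, 65, 48, 62, 30, 71, 91, 70, 84, 126, 95, 135, 88]
t=3: [313, 304, 302, 278, 304, 312, 293, 294, 349, 328, 347, 315, 358, 389, 364, 376]
t=4: [145, 145, 141, 140, 149, 146, 145, 141, 154, 157, 152, 153, 164, 161, 164, 158]
t=5: [447, 443, 441, 437, 451, 450, 445, 444, 463, 460, 460, 455, 468, 472, 468, 467]

Answer: [447, 443, 441, 437, 451, 450, 445, 444, 463, 460, 460, 455, 468, 472, 468, 467]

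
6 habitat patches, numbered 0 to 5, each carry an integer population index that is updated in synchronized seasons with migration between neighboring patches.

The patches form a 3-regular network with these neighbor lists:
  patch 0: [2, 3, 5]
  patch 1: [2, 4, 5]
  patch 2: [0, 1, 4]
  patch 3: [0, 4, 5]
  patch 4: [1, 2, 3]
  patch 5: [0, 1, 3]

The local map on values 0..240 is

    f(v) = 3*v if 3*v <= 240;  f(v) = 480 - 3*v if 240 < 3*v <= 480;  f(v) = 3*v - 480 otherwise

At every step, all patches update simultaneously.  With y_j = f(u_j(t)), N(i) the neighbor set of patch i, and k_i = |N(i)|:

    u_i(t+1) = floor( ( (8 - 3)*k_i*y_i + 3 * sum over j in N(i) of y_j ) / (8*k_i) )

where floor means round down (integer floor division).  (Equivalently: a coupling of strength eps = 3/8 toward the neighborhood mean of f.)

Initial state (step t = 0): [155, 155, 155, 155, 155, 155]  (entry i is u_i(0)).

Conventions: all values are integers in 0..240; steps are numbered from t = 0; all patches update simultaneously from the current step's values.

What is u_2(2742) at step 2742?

Simulating step by step:
t=0: [155, 155, 155, 155, 155, 155]
t=1: [15, 15, 15, 15, 15, 15]
t=2: [45, 45, 45, 45, 45, 45]
t=3: [135, 135, 135, 135, 135, 135]
t=4: [75, 75, 75, 75, 75, 75]
t=5: [225, 225, 225, 225, 225, 225]
t=6: [195, 195, 195, 195, 195, 195]
t=7: [105, 105, 105, 105, 105, 105]
t=8: [165, 165, 165, 165, 165, 165]
t=9: [15, 15, 15, 15, 15, 15]

Answer: u_2(2742) = 195
Key observation: The state at step 1, [15, 15, 15, 15, 15, 15], reappears at step 9: the system is in a cycle of period 8 from step 1 on.  Therefore the state at step 2742 equals the state at step 1 + ((2742 - 1) mod 8) = 6, which is [195, 195, 195, 195, 195, 195].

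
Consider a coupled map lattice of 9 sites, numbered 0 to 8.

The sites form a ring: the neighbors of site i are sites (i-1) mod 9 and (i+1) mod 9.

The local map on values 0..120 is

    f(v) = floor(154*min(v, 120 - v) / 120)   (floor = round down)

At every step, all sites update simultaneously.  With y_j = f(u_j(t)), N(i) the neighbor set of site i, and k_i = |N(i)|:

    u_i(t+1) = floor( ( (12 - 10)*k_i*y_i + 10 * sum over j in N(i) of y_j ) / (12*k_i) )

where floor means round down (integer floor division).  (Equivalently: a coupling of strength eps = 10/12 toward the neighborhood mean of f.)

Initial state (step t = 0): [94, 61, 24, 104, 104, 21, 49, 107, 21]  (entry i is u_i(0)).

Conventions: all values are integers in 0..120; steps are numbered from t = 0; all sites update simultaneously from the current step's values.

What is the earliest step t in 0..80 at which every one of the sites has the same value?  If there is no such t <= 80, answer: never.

Simulating step by step:
t=0: [94, 61, 24, 104, 104, 21, 49, 107, 21]  (not all equal)
t=1: [47, 38, 44, 24, 22, 38, 27, 39, 24]  (not all equal)
t=2: [42, 56, 41, 40, 37, 33, 46, 35, 50]  (not all equal)
t=3: [65, 55, 59, 49, 46, 51, 45, 58, 51]  (not all equal)
t=4: [67, 72, 67, 66, 62, 59, 67, 63, 70]  (not all equal)
t=5: [63, 66, 65, 70, 72, 71, 73, 67, 69]  (not all equal)
t=6: [68, 71, 67, 65, 62, 60, 64, 63, 69]  (not all equal)
t=7: [63, 66, 66, 70, 73, 73, 74, 68, 68]  (not all equal)
t=8: [68, 70, 66, 64, 61, 59, 62, 63, 68]  (not all equal)
t=9: [65, 66, 67, 71, 73, 74, 74, 70, 68]  (not all equal)
t=10: [67, 69, 65, 63, 60, 59, 61, 62, 66]  (not all equal)
t=11: [67, 68, 69, 73, 74, 75, 74, 72, 70]  (not all equal)
t=12: [65, 66, 63, 61, 58, 58, 59, 61, 64]  (not all equal)
t=13: [70, 71, 72, 73, 74, 74, 74, 73, 72]  (not all equal)
t=14: [61, 62, 61, 60, 59, 59, 59, 60, 61]  (not all equal)
t=15: [74, 74, 75, 75, 75, 75, 75, 75, 75]  (not all equal)
t=16: [58, 58, 57, 57, 57, 57, 57, 57, 57]  (not all equal)
t=17: [73, 73, 73, 73, 73, 73, 73, 73, 73]  (all equal)

Answer: 17
Key observation: Synchronization is absorbing here: once all sites are equal they stay equal, and step 17 is the first all-equal step.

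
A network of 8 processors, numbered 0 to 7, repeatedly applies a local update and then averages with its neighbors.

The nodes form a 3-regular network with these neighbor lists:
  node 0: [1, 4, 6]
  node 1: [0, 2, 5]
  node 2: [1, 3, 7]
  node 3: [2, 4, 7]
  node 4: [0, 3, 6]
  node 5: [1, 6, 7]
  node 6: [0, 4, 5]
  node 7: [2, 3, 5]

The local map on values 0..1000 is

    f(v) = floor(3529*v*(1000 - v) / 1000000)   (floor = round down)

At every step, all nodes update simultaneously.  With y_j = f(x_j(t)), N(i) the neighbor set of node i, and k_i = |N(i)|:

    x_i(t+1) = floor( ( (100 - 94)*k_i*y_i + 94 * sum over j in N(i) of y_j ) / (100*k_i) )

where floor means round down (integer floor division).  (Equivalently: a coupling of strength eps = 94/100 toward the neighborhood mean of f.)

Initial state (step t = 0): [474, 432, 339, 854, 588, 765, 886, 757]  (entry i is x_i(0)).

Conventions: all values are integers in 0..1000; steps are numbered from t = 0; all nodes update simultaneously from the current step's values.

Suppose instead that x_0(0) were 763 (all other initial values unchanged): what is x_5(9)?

Answer: x_5(9) = 483
Key observation: This trace re-runs the system from the modified initial state.

Derivation:
t=0: [763, 432, 339, 854, 588, 765, 886, 757]
t=1: [688, 697, 659, 744, 500, 623, 687, 622]
t=2: [792, 789, 751, 824, 738, 780, 818, 768]
t=3: [596, 613, 580, 647, 547, 581, 616, 593]
t=4: [848, 854, 832, 857, 832, 841, 859, 841]
t=5: [453, 470, 450, 482, 440, 447, 469, 465]
t=6: [875, 873, 878, 873, 877, 877, 872, 875]
t=7: [387, 381, 388, 381, 389, 389, 382, 383]
t=8: [834, 837, 832, 835, 834, 832, 837, 835]
t=9: [483, 490, 484, 488, 485, 483, 489, 490]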